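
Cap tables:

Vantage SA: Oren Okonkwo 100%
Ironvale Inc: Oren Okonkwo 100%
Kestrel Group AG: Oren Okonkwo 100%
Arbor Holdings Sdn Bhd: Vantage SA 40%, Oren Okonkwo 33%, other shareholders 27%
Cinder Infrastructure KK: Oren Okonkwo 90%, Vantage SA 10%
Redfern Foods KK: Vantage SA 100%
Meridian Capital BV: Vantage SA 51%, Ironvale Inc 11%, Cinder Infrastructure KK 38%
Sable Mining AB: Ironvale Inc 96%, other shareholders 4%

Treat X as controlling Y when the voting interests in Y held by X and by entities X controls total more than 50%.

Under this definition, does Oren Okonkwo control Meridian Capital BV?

Yes

Oren holds 100% of Vantage, so Oren controls Vantage.
Oren and Vantage together hold 90% + 10% = 100% of Cinder, so Oren controls Cinder.
Oren holds 100% of Ironvale, so Oren controls Ironvale.
Vantage and Ironvale and Cinder together hold 51% + 11% + 38% = 100% of Meridian, so Oren controls Meridian.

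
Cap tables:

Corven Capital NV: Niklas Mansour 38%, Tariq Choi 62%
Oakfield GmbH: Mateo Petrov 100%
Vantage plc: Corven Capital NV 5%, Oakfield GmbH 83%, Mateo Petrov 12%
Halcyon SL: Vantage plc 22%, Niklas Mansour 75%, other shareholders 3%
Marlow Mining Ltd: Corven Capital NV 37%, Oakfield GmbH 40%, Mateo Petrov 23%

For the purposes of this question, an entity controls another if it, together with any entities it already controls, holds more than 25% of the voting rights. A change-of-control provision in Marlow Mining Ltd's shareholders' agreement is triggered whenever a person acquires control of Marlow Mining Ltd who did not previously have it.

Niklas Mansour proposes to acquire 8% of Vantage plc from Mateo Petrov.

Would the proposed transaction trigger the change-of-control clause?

No

The purchase adds only to Niklas's holdings (Mateo's stake shrinks), so Niklas is the only person who could newly come to control Marlow.
Niklas holds 38% of Corven, so Niklas controls Corven.
Corven holds 37% of Marlow, so Niklas controls Marlow.
So Niklas already controls Marlow before the transaction.
After the purchase, Niklas holds 8% of Vantage directly, and Mateo's stake falls to 4%.
Niklas controlled Marlow already, so this is not a new person acquiring control; every other person's position is unchanged or reduced.
No new person acquires control, so the clause is not triggered.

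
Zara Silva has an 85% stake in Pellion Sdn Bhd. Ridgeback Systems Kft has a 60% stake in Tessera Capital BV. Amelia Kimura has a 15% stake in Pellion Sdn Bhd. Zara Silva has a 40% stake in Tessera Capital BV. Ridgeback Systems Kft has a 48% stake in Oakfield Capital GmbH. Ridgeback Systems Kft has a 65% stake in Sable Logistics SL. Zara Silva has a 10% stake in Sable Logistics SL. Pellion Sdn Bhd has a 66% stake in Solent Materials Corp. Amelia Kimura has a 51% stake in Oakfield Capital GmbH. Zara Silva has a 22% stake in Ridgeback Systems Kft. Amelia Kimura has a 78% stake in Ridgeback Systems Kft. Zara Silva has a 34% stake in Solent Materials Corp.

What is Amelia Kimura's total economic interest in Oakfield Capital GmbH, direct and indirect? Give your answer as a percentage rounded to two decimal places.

88.44%

Amelia reaches Oakfield along 2 paths.
Via Ridgeback: 78% × 48% = 37.44%.
Direct stake: 51% = 51%.
Total: 37.44% + 51% = 88.44%.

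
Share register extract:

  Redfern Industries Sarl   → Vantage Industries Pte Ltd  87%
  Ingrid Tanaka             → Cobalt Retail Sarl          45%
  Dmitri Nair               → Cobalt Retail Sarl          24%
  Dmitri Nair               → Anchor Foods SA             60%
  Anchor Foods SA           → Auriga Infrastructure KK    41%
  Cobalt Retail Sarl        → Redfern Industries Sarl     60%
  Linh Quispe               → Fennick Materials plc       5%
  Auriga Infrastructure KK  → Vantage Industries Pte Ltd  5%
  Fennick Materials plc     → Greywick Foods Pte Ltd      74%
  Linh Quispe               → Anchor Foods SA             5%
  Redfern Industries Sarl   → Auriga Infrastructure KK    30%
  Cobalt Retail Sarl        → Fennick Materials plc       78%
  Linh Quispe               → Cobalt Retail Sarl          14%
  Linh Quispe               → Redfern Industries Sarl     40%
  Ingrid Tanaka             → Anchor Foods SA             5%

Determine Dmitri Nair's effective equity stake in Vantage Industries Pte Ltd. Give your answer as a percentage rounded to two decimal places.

13.97%

Dmitri reaches Vantage along 3 paths.
Via Cobalt → Redfern: 24% × 60% × 87% = 12.528%.
Via Anchor → Auriga: 60% × 41% × 5% = 1.23%.
Via Cobalt → Redfern → Auriga: 24% × 60% × 30% × 5% = 0.216%.
Total: 12.528% + 1.23% + 0.216% = 13.974%.
Rounded: 13.97%.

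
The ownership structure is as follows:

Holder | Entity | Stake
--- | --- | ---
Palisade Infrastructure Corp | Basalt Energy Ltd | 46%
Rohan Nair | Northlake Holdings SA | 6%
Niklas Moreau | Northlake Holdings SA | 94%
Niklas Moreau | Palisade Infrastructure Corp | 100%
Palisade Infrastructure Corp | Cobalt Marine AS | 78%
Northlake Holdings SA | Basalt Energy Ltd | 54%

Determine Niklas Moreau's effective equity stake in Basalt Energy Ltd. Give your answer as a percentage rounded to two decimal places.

Niklas reaches Basalt along 2 paths.
Via Palisade: 100% × 46% = 46%.
Via Northlake: 94% × 54% = 50.76%.
Total: 46% + 50.76% = 96.76%.

96.76%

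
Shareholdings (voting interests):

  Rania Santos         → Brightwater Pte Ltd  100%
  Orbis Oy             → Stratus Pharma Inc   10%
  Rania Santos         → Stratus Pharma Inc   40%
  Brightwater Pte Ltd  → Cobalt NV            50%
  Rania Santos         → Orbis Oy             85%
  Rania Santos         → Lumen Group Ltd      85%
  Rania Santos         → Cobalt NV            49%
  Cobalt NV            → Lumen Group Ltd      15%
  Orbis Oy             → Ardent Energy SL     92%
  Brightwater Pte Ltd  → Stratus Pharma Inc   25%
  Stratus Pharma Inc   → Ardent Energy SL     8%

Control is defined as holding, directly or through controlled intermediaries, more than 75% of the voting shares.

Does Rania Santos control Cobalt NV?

Yes

Rania holds 100% of Brightwater, so Rania controls Brightwater.
Brightwater and Rania together hold 50% + 49% = 99% of Cobalt, so Rania controls Cobalt.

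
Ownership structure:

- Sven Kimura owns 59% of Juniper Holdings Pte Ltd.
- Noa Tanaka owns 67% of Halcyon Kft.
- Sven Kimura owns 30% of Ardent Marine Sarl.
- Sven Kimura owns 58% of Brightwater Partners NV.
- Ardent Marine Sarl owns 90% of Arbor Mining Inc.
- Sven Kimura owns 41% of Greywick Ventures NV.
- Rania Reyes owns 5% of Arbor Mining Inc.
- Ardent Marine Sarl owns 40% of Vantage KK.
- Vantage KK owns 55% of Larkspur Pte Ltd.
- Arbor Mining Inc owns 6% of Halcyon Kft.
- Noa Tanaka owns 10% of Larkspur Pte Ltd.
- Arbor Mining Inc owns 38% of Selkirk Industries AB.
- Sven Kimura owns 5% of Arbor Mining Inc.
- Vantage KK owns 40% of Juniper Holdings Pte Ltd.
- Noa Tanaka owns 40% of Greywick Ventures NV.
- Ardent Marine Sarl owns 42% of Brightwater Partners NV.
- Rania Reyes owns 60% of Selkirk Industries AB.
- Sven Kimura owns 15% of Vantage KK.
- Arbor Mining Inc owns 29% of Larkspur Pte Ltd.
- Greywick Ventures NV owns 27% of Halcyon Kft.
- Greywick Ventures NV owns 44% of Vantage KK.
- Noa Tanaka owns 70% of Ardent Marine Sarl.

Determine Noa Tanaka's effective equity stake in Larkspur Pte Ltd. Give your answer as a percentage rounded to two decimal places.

53.35%

Noa reaches Larkspur along 4 paths.
Via Greywick → Vantage: 40% × 44% × 55% = 9.68%.
Via Ardent → Vantage: 70% × 40% × 55% = 15.4%.
Via Ardent → Arbor: 70% × 90% × 29% = 18.27%.
Direct stake: 10% = 10%.
Total: 9.68% + 15.4% + 18.27% + 10% = 53.35%.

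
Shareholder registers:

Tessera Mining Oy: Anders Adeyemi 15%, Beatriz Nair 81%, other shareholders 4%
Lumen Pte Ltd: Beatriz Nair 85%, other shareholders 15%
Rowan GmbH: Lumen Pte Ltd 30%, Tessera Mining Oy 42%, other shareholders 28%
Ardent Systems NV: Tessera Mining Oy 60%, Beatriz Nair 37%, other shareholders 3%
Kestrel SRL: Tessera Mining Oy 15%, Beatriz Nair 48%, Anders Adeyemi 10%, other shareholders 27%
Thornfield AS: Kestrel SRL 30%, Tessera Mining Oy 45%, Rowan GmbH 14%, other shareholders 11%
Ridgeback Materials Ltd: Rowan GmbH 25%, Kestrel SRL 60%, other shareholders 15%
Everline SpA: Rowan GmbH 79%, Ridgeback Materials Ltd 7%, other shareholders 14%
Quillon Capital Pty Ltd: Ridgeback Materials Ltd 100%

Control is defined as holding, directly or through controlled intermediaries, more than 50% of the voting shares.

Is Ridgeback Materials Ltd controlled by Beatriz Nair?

Beatriz holds 81% of Tessera, so Beatriz controls Tessera.
Tessera and Beatriz together hold 15% + 48% = 63% of Kestrel, so Beatriz controls Kestrel.
Beatriz holds 85% of Lumen, so Beatriz controls Lumen.
Lumen and Tessera together hold 30% + 42% = 72% of Rowan, so Beatriz controls Rowan.
Rowan and Kestrel together hold 25% + 60% = 85% of Ridgeback, so Beatriz controls Ridgeback.

Yes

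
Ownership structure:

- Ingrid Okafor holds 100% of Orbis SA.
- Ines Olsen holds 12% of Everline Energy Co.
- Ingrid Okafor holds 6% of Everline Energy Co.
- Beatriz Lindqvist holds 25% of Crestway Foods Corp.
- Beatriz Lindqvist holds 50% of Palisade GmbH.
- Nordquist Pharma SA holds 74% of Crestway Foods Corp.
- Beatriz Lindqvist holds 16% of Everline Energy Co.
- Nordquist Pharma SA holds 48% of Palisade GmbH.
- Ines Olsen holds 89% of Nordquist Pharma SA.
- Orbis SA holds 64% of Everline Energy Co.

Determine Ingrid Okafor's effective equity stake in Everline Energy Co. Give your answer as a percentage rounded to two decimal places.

70.00%

Ingrid reaches Everline along 2 paths.
Direct stake: 6% = 6%.
Via Orbis: 100% × 64% = 64%.
Total: 6% + 64% = 70%.
Rounded: 70.00%.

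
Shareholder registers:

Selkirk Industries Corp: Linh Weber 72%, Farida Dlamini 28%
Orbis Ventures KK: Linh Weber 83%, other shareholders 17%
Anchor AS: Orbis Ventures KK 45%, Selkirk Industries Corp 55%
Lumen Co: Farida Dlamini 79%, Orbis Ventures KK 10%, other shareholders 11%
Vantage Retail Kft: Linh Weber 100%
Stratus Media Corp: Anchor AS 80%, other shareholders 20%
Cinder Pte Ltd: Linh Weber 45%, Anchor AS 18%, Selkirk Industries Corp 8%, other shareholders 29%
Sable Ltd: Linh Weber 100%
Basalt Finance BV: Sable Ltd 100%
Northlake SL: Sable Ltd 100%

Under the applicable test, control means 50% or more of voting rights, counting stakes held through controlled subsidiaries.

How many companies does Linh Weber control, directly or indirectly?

9

Linh holds 72% of Selkirk, so Linh controls Selkirk.
Linh holds 83% of Orbis, so Linh controls Orbis.
Orbis and Selkirk together hold 45% + 55% = 100% of Anchor, so Linh controls Anchor.
Linh holds 100% of Vantage, so Linh controls Vantage.
Anchor holds 80% of Stratus, so Linh controls Stratus.
Linh and Anchor and Selkirk together hold 45% + 18% + 8% = 71% of Cinder, so Linh controls Cinder.
Linh holds 100% of Sable, so Linh controls Sable.
Sable holds 100% of Basalt, so Linh controls Basalt.
Sable holds 100% of Northlake, so Linh controls Northlake.
No other company's threshold is met.
Linh controls 9 companies.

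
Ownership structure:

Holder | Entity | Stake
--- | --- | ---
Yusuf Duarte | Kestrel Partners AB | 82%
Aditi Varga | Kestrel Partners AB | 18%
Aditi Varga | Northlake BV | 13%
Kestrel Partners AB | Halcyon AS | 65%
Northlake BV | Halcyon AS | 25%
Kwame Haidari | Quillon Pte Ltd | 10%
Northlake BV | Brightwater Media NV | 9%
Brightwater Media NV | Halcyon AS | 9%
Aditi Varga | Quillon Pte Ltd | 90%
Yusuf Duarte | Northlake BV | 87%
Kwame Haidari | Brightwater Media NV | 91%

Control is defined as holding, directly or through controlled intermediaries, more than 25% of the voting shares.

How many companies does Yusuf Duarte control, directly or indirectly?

Yusuf holds 87% of Northlake, so Yusuf controls Northlake.
Yusuf holds 82% of Kestrel, so Yusuf controls Kestrel.
Kestrel and Northlake together hold 65% + 25% = 90% of Halcyon, so Yusuf controls Halcyon.
No other company's threshold is met.
Yusuf controls 3 companies.

3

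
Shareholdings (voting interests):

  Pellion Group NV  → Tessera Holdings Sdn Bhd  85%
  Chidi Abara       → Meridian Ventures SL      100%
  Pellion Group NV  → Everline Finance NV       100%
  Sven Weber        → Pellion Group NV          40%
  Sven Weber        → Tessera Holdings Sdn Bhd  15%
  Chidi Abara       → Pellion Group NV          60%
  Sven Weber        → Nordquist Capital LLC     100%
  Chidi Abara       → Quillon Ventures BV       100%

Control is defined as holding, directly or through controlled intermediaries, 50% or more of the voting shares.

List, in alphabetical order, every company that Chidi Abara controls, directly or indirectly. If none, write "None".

Chidi holds 60% of Pellion, so Chidi controls Pellion.
Pellion holds 85% of Tessera, so Chidi controls Tessera.
Chidi holds 100% of Meridian, so Chidi controls Meridian.
Chidi holds 100% of Quillon, so Chidi controls Quillon.
Pellion holds 100% of Everline, so Chidi controls Everline.
No other company's threshold is met.

Everline Finance NV, Meridian Ventures SL, Pellion Group NV, Quillon Ventures BV, Tessera Holdings Sdn Bhd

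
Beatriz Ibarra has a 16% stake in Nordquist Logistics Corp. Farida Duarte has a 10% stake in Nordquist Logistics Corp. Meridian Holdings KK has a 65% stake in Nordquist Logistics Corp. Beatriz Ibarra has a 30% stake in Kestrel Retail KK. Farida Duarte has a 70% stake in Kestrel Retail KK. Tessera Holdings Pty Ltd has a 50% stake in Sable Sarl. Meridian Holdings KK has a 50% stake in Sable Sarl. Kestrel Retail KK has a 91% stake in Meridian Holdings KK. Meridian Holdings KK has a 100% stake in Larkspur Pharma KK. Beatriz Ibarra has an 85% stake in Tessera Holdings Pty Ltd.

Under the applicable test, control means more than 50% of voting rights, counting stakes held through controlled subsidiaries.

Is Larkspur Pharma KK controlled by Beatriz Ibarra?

No

Beatriz holds 85% of Tessera, so Beatriz controls Tessera.
Neither Beatriz nor any entity Beatriz controls holds any voting interest in Larkspur.
So Beatriz does not control Larkspur.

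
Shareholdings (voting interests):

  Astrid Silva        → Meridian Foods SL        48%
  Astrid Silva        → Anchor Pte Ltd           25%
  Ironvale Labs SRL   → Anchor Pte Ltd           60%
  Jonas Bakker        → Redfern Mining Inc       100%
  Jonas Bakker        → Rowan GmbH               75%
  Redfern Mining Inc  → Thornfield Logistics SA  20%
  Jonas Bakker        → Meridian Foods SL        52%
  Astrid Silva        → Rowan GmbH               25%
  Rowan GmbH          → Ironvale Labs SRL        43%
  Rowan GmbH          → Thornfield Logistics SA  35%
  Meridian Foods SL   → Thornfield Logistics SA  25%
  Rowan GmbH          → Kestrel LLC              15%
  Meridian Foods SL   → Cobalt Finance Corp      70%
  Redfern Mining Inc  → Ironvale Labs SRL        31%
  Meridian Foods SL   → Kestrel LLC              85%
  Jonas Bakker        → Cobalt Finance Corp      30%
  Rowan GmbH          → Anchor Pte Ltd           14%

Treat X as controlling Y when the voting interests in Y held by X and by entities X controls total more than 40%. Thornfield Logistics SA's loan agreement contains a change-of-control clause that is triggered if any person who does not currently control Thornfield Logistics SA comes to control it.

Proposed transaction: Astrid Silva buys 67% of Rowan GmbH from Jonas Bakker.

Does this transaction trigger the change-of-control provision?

The purchase adds only to Astrid's holdings (Jonas's stake shrinks), so Astrid is the only person who could newly come to control Thornfield.
Astrid holds 48% of Meridian, so Astrid controls Meridian.
Meridian holds 70% of Cobalt, so Astrid controls Cobalt.
Meridian holds 85% of Kestrel, so Astrid controls Kestrel.
In Thornfield, Astrid's side holds only 25%, not > 40%.
So before the transaction, Astrid does not control Thornfield.
After the purchase, Astrid's direct stake in Rowan rises to 25% + 67% = 92%, and Jonas's stake falls to 8%.
Astrid holds 92% of Rowan, so Astrid controls Rowan.
Meridian and Rowan together hold 25% + 35% = 60% of Thornfield, so Astrid controls Thornfield.
Astrid did not control Thornfield before and does after, so the clause is triggered.

Yes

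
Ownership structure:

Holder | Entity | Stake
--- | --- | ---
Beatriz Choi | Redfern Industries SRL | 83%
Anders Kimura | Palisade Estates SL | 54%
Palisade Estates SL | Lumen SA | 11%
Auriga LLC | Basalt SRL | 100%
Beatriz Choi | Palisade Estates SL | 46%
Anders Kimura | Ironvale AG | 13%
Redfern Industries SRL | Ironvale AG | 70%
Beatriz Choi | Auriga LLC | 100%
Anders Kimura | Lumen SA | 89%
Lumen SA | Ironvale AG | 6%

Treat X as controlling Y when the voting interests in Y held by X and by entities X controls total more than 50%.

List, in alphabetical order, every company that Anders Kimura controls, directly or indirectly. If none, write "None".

Lumen SA, Palisade Estates SL

Anders holds 54% of Palisade, so Anders controls Palisade.
Palisade and Anders together hold 11% + 89% = 100% of Lumen, so Anders controls Lumen.
No other company's threshold is met.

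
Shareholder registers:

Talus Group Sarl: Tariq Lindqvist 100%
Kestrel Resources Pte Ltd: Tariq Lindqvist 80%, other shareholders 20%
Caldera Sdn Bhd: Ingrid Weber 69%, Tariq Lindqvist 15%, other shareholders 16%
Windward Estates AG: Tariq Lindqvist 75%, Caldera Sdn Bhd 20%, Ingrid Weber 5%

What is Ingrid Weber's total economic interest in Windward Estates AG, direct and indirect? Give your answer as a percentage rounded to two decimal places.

Ingrid reaches Windward along 2 paths.
Via Caldera: 69% × 20% = 13.8%.
Direct stake: 5% = 5%.
Total: 13.8% + 5% = 18.8%.
Rounded: 18.80%.

18.80%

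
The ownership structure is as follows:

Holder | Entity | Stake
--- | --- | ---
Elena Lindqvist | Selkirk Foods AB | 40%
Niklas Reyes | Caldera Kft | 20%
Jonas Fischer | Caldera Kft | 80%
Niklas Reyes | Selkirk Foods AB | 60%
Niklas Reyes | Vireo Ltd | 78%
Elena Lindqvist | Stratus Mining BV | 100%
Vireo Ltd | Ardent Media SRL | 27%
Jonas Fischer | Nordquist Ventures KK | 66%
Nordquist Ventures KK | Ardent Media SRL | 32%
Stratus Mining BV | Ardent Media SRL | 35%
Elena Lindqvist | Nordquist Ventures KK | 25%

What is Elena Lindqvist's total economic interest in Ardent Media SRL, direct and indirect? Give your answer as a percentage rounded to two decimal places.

43.00%

Elena reaches Ardent along 2 paths.
Via Stratus: 100% × 35% = 35%.
Via Nordquist: 25% × 32% = 8%.
Total: 35% + 8% = 43%.
Rounded: 43.00%.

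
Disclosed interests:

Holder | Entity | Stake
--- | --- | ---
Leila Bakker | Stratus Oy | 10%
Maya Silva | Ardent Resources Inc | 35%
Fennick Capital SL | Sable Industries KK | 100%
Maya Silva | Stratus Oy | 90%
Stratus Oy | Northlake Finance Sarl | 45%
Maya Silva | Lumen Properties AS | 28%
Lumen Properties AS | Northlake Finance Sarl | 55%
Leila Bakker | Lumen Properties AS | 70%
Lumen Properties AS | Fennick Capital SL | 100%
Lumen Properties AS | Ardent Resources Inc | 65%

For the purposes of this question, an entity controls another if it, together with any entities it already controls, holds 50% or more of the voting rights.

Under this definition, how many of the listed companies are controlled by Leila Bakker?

5

Leila holds 70% of Lumen, so Leila controls Lumen.
Lumen holds 100% of Fennick, so Leila controls Fennick.
Fennick holds 100% of Sable, so Leila controls Sable.
Lumen holds 65% of Ardent, so Leila controls Ardent.
Lumen holds 55% of Northlake, so Leila controls Northlake.
No other company's threshold is met.
Leila controls 5 companies.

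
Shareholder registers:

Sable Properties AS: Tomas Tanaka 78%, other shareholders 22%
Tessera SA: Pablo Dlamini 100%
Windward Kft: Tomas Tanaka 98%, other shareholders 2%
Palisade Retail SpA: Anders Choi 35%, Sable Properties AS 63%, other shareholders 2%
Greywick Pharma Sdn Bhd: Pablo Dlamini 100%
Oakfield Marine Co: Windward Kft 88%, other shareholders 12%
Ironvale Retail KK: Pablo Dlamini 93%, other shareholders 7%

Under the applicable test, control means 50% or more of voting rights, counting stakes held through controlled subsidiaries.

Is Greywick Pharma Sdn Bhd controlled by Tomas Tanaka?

No

Tomas holds 78% of Sable, so Tomas controls Sable.
Tomas holds 98% of Windward, so Tomas controls Windward.
Sable holds 63% of Palisade, so Tomas controls Palisade.
Windward holds 88% of Oakfield, so Tomas controls Oakfield.
Neither Tomas nor any entity Tomas controls holds any voting interest in Greywick.
So Tomas does not control Greywick.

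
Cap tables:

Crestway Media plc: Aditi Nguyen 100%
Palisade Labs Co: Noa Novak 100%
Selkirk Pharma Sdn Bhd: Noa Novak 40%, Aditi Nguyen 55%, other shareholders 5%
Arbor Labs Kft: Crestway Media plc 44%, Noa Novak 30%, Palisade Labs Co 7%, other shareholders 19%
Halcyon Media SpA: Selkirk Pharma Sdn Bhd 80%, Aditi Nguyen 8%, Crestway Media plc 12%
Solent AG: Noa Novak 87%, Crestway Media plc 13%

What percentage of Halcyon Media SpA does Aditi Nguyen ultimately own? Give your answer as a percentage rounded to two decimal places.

Aditi reaches Halcyon along 3 paths.
Via Selkirk: 55% × 80% = 44%.
Direct stake: 8% = 8%.
Via Crestway: 100% × 12% = 12%.
Total: 44% + 8% + 12% = 64%.
Rounded: 64.00%.

64.00%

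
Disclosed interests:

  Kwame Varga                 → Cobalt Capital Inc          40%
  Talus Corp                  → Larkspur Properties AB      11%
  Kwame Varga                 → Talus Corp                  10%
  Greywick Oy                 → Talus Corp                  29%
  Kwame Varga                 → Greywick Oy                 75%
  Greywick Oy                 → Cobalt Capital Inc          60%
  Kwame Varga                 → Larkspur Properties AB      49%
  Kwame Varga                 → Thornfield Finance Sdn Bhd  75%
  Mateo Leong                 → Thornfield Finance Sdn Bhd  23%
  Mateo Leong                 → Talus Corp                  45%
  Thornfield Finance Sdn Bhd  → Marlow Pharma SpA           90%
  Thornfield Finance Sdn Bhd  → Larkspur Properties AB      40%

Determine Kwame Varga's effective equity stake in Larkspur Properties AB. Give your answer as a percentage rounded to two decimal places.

82.49%

Kwame reaches Larkspur along 4 paths.
Direct stake: 49% = 49%.
Via Greywick → Talus: 75% × 29% × 11% = 2.3925%.
Via Talus: 10% × 11% = 1.1%.
Via Thornfield: 75% × 40% = 30%.
Total: 49% + 2.3925% + 1.1% + 30% = 82.4925%.
Rounded: 82.49%.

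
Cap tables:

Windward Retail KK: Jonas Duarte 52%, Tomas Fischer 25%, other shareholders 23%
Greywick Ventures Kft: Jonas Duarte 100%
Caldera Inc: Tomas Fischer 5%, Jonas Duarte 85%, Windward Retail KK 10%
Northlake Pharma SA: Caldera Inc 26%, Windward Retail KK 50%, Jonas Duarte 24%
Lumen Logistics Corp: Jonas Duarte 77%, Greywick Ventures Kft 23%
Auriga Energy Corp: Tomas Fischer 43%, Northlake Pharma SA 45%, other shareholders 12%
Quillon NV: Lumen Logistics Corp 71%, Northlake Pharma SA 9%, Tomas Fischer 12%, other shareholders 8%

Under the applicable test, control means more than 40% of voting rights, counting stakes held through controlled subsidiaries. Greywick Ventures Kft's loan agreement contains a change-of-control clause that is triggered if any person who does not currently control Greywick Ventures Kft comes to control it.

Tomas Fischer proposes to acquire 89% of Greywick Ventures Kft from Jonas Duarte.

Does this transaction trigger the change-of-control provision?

Yes

The purchase adds only to Tomas's holdings (Jonas's stake shrinks), so Tomas is the only person who could newly come to control Greywick.
Tomas holds 43% of Auriga, so Tomas controls Auriga.
Neither Tomas nor any entity Tomas controls holds any voting interest in Greywick.
So before the transaction, Tomas does not control Greywick.
After the purchase, Tomas holds 89% of Greywick directly, and Jonas's stake falls to 11%.
Tomas holds 89% of Greywick, so Tomas controls Greywick.
Tomas did not control Greywick before and does after, so the clause is triggered.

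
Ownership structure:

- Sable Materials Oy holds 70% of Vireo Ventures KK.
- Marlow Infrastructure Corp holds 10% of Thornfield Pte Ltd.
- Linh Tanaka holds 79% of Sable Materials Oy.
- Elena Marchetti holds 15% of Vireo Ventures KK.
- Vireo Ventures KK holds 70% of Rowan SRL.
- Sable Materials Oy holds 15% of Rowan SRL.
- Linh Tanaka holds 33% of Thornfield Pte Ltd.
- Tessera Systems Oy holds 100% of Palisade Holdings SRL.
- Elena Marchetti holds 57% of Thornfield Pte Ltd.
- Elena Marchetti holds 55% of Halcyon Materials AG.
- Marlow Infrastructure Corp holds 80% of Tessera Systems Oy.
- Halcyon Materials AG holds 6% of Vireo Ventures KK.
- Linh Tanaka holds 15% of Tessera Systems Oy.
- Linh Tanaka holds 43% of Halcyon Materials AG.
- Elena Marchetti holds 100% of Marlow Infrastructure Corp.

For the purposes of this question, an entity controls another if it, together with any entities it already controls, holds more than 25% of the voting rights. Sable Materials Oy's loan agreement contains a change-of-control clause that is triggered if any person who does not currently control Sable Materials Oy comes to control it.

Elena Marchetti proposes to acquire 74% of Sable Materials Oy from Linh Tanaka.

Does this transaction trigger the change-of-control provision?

The purchase adds only to Elena's holdings (Linh's stake shrinks), so Elena is the only person who could newly come to control Sable.
Elena holds 100% of Marlow, so Elena controls Marlow.
Elena holds 55% of Halcyon, so Elena controls Halcyon.
Marlow holds 80% of Tessera, so Elena controls Tessera.
Elena and Marlow together hold 57% + 10% = 67% of Thornfield, so Elena controls Thornfield.
Tessera holds 100% of Palisade, so Elena controls Palisade.
Neither Elena nor any entity Elena controls holds any voting interest in Sable.
So before the transaction, Elena does not control Sable.
After the purchase, Elena holds 74% of Sable directly, and Linh's stake falls to 5%.
Elena holds 74% of Sable, so Elena controls Sable.
Elena did not control Sable before and does after, so the clause is triggered.

Yes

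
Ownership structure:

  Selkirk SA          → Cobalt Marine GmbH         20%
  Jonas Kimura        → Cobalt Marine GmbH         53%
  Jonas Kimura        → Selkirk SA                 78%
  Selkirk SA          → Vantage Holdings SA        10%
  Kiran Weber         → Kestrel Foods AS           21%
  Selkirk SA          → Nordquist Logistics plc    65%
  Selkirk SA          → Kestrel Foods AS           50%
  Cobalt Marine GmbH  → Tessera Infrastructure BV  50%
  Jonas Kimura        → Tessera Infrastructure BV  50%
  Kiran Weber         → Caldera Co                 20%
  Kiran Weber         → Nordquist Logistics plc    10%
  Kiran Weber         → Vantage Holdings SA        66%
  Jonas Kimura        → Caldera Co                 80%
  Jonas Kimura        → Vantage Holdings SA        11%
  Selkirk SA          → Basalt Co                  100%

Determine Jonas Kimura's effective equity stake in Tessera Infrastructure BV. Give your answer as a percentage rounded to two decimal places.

Jonas reaches Tessera along 3 paths.
Via Cobalt: 53% × 50% = 26.5%.
Via Selkirk → Cobalt: 78% × 20% × 50% = 7.8%.
Direct stake: 50% = 50%.
Total: 26.5% + 7.8% + 50% = 84.3%.
Rounded: 84.30%.

84.30%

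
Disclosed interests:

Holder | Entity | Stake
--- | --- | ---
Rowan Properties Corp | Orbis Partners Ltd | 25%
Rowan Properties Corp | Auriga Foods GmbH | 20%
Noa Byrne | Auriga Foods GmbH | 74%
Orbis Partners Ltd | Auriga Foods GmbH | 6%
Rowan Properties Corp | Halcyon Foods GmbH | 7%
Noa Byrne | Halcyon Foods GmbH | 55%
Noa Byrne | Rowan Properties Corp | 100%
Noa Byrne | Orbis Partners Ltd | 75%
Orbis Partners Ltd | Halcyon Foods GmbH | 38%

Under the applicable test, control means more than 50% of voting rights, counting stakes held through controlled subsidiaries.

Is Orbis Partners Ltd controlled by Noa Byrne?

Yes

Noa holds 100% of Rowan, so Noa controls Rowan.
Noa and Rowan together hold 75% + 25% = 100% of Orbis, so Noa controls Orbis.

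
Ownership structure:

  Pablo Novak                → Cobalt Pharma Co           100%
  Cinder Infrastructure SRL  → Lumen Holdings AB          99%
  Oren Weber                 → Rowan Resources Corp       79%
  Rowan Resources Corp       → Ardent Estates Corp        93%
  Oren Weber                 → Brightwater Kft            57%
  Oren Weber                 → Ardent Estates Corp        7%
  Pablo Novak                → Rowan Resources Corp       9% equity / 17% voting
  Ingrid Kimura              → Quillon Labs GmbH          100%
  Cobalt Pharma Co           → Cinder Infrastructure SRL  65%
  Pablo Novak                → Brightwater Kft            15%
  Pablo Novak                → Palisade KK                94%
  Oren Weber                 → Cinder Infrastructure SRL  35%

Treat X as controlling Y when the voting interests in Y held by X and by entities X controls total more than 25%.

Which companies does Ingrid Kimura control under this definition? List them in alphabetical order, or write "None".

Ingrid holds 100% of Quillon, so Ingrid controls Quillon.
No other company's threshold is met.

Quillon Labs GmbH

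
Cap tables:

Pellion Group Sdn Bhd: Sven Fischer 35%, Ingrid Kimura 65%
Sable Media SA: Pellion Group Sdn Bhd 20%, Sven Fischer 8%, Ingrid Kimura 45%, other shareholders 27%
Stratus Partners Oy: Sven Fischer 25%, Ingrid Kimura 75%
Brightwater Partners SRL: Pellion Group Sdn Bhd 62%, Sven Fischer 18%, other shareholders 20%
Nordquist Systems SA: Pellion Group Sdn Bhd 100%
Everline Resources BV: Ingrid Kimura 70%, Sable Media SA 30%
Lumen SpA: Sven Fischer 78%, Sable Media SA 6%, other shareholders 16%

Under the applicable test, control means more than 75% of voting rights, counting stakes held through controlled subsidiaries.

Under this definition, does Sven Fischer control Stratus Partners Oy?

Sven holds 78% of Lumen, so Sven controls Lumen.
In Stratus, Sven's side holds only 25%, not > 75%.
So Sven does not control Stratus.

No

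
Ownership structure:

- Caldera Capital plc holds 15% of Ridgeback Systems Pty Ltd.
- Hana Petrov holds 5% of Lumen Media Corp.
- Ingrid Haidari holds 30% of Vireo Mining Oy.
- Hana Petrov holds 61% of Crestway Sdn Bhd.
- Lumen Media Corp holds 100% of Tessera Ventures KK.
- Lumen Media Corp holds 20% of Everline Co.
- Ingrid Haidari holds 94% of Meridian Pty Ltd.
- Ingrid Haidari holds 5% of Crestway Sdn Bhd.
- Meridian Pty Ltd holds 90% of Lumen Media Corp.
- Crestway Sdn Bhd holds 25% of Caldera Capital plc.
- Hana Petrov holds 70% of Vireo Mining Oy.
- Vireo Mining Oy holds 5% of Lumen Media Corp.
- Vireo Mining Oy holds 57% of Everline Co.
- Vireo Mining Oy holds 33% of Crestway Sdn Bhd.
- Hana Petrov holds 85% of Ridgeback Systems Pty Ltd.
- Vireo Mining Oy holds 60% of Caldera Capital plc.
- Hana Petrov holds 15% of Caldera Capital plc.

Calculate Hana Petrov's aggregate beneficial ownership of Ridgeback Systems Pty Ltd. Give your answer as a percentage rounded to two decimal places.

Hana reaches Ridgeback along 5 paths.
Direct stake: 85% = 85%.
Via Vireo → Crestway → Caldera: 70% × 33% × 25% × 15% = 0.86625%.
Via Crestway → Caldera: 61% × 25% × 15% = 2.2875%.
Via Caldera: 15% × 15% = 2.25%.
Via Vireo → Caldera: 70% × 60% × 15% = 6.3%.
Total: 85% + 0.86625% + 2.2875% + 2.25% + 6.3% = 96.70375%.
Rounded: 96.70%.

96.70%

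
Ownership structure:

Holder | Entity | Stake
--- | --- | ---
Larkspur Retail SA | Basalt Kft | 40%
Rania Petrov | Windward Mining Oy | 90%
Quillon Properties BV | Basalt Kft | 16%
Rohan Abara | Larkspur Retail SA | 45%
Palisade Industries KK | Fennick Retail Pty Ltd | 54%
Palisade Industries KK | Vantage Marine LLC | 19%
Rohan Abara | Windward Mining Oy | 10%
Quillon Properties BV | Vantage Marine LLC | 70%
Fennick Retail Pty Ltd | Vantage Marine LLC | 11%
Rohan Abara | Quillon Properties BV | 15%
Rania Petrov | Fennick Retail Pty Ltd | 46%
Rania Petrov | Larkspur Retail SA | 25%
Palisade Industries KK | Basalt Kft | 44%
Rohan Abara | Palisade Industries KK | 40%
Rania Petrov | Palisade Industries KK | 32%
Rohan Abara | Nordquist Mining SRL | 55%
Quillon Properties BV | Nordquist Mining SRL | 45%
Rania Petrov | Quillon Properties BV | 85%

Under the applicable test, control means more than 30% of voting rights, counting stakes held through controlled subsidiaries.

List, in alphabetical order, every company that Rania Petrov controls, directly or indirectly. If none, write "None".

Basalt Kft, Fennick Retail Pty Ltd, Nordquist Mining SRL, Palisade Industries KK, Quillon Properties BV, Vantage Marine LLC, Windward Mining Oy

Rania holds 85% of Quillon, so Rania controls Quillon.
Rania holds 32% of Palisade, so Rania controls Palisade.
Palisade and Quillon together hold 44% + 16% = 60% of Basalt, so Rania controls Basalt.
Palisade and Rania together hold 54% + 46% = 100% of Fennick, so Rania controls Fennick.
Quillon holds 45% of Nordquist, so Rania controls Nordquist.
Quillon and Fennick and Palisade together hold 70% + 11% + 19% = 100% of Vantage, so Rania controls Vantage.
Rania holds 90% of Windward, so Rania controls Windward.
No other company's threshold is met.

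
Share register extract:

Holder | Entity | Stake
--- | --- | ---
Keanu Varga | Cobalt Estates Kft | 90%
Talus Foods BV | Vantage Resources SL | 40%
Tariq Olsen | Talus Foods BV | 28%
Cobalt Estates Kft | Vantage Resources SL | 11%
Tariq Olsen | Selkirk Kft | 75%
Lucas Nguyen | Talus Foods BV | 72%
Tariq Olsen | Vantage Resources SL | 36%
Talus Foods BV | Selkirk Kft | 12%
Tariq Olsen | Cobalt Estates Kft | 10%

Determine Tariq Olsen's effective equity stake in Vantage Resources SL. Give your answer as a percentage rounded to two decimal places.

48.30%

Tariq reaches Vantage along 3 paths.
Via Talus: 28% × 40% = 11.2%.
Direct stake: 36% = 36%.
Via Cobalt: 10% × 11% = 1.1%.
Total: 11.2% + 36% + 1.1% = 48.3%.
Rounded: 48.30%.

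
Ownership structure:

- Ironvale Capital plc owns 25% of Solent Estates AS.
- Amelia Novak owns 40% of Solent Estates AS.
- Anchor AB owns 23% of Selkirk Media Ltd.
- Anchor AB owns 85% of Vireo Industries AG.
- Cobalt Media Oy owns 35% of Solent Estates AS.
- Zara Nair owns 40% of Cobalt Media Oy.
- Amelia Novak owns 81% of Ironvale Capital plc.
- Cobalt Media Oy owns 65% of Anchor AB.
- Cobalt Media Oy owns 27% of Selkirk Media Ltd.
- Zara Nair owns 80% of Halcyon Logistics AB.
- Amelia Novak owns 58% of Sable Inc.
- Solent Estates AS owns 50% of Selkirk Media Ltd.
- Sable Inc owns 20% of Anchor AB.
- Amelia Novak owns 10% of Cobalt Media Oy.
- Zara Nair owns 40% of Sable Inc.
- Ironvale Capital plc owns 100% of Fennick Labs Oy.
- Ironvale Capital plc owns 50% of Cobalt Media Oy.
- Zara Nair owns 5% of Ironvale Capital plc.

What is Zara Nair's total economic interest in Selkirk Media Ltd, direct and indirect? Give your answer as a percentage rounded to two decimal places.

Zara reaches Selkirk along 8 paths.
Via Sable → Anchor: 40% × 20% × 23% = 1.84%.
Via Cobalt → Anchor: 40% × 65% × 23% = 5.98%.
Via Ironvale → Cobalt → Anchor: 5% × 50% × 65% × 23% = 0.37375%.
Via Cobalt: 40% × 27% = 10.8%.
Via Ironvale → Cobalt: 5% × 50% × 27% = 0.675%.
Via Cobalt → Solent: 40% × 35% × 50% = 7%.
Via Ironvale → Cobalt → Solent: 5% × 50% × 35% × 50% = 0.4375%.
Via Ironvale → Solent: 5% × 25% × 50% = 0.625%.
Total: 1.84% + 5.98% + 0.37375% + 10.8% + 0.675% + 7% + 0.4375% + 0.625% = 27.73125%.
Rounded: 27.73%.

27.73%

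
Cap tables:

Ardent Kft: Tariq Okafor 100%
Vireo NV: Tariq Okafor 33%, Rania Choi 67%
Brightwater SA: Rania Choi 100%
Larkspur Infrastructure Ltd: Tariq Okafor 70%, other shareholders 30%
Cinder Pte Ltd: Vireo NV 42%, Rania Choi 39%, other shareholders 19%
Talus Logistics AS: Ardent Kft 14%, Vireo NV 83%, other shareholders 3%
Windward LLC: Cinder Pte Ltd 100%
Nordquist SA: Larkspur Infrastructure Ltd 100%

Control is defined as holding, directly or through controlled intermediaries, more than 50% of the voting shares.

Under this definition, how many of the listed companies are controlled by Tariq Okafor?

Tariq holds 100% of Ardent, so Tariq controls Ardent.
Tariq holds 70% of Larkspur, so Tariq controls Larkspur.
Larkspur holds 100% of Nordquist, so Tariq controls Nordquist.
No other company's threshold is met.
Tariq controls 3 companies.

3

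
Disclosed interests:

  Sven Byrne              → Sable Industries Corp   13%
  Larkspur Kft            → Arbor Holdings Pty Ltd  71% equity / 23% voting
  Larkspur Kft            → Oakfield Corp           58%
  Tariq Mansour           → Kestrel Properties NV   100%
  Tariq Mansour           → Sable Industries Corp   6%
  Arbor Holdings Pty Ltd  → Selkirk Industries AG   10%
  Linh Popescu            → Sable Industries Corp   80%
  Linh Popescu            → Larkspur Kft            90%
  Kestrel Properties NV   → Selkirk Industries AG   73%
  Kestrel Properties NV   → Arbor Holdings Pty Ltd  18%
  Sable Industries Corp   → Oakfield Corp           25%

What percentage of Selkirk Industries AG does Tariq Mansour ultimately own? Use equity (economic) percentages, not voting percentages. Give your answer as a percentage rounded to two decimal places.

Tariq reaches Selkirk along 2 paths.
Via Kestrel: 100% × 73% = 73%.
Via Kestrel → Arbor: 100% × 18% × 10% = 1.8%.
Total: 73% + 1.8% = 74.8%.
Rounded: 74.80%.

74.80%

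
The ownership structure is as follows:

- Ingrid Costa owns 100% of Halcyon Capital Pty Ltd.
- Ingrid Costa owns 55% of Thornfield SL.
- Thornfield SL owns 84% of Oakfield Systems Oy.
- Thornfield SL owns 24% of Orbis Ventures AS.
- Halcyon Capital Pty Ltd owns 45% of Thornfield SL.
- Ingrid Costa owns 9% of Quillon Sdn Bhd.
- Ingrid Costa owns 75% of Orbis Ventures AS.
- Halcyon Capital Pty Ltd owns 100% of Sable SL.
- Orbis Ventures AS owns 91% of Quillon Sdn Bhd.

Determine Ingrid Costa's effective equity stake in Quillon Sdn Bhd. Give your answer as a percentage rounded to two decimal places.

Ingrid reaches Quillon along 4 paths.
Via Orbis: 75% × 91% = 68.25%.
Via Halcyon → Thornfield → Orbis: 100% × 45% × 24% × 91% = 9.828%.
Via Thornfield → Orbis: 55% × 24% × 91% = 12.012%.
Direct stake: 9% = 9%.
Total: 68.25% + 9.828% + 12.012% + 9% = 99.09%.

99.09%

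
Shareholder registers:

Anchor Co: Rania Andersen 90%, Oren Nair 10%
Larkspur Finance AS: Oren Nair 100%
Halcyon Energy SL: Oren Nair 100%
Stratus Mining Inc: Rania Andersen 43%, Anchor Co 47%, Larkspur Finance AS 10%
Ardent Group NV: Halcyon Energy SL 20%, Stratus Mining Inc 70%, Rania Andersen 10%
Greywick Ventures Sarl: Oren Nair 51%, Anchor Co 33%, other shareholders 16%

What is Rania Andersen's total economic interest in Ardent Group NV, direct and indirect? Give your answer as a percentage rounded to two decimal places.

Rania reaches Ardent along 3 paths.
Via Stratus: 43% × 70% = 30.1%.
Via Anchor → Stratus: 90% × 47% × 70% = 29.61%.
Direct stake: 10% = 10%.
Total: 30.1% + 29.61% + 10% = 69.71%.

69.71%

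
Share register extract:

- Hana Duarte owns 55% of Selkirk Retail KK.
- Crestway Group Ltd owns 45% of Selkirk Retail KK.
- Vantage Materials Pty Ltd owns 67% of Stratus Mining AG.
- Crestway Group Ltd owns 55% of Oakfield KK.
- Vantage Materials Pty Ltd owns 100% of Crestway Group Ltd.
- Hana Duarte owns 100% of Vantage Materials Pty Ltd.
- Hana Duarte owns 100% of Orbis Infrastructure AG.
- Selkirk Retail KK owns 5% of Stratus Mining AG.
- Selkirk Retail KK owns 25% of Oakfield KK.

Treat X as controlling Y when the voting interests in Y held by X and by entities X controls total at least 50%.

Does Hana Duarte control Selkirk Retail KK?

Hana holds 100% of Vantage, so Hana controls Vantage.
Vantage holds 100% of Crestway, so Hana controls Crestway.
Hana and Crestway together hold 55% + 45% = 100% of Selkirk, so Hana controls Selkirk.

Yes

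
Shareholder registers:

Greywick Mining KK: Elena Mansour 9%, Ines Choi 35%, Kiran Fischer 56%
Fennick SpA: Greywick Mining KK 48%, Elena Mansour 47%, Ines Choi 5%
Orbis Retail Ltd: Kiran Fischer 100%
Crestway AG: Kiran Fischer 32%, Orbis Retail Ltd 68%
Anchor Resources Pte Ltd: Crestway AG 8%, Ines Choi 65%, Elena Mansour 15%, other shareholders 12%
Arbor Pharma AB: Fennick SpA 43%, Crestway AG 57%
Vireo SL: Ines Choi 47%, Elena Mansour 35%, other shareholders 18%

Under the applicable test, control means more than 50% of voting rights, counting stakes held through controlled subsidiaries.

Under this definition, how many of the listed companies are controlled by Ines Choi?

Ines holds 65% of Anchor, so Ines controls Anchor.
No other company's threshold is met.
Ines controls 1 company.

1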